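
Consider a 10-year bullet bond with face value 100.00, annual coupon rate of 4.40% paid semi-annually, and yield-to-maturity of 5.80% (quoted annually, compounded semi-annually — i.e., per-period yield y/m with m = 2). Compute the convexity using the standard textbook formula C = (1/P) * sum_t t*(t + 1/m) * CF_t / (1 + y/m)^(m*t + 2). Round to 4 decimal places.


Answer: Convexity = 74.1988

Derivation:
Coupon per period c = face * coupon_rate / m = 2.200000
Periods per year m = 2; per-period yield y/m = 0.029000
Number of cashflows N = 20
Cashflows (t years, CF_t, discount factor 1/(1+y/m)^(m*t), PV):
  t = 0.5000: CF_t = 2.200000, DF = 0.971817, PV = 2.137998
  t = 1.0000: CF_t = 2.200000, DF = 0.944429, PV = 2.077743
  t = 1.5000: CF_t = 2.200000, DF = 0.917812, PV = 2.019187
  t = 2.0000: CF_t = 2.200000, DF = 0.891946, PV = 1.962281
  t = 2.5000: CF_t = 2.200000, DF = 0.866808, PV = 1.906979
  t = 3.0000: CF_t = 2.200000, DF = 0.842379, PV = 1.853235
  t = 3.5000: CF_t = 2.200000, DF = 0.818639, PV = 1.801006
  t = 4.0000: CF_t = 2.200000, DF = 0.795567, PV = 1.750248
  t = 4.5000: CF_t = 2.200000, DF = 0.773146, PV = 1.700922
  t = 5.0000: CF_t = 2.200000, DF = 0.751357, PV = 1.652985
  t = 5.5000: CF_t = 2.200000, DF = 0.730182, PV = 1.606399
  t = 6.0000: CF_t = 2.200000, DF = 0.709603, PV = 1.561127
  t = 6.5000: CF_t = 2.200000, DF = 0.689605, PV = 1.517130
  t = 7.0000: CF_t = 2.200000, DF = 0.670170, PV = 1.474373
  t = 7.5000: CF_t = 2.200000, DF = 0.651282, PV = 1.432821
  t = 8.0000: CF_t = 2.200000, DF = 0.632928, PV = 1.392441
  t = 8.5000: CF_t = 2.200000, DF = 0.615090, PV = 1.353198
  t = 9.0000: CF_t = 2.200000, DF = 0.597755, PV = 1.315061
  t = 9.5000: CF_t = 2.200000, DF = 0.580909, PV = 1.277999
  t = 10.0000: CF_t = 102.200000, DF = 0.564537, PV = 57.695694
Price P = sum_t PV_t = 89.488827
Convexity numerator sum_t t*(t + 1/m) * CF_t / (1+y/m)^(m*t + 2):
  t = 0.5000: term = 1.009594
  t = 1.0000: term = 2.943421
  t = 1.5000: term = 5.720936
  t = 2.0000: term = 9.266174
  t = 2.5000: term = 13.507542
  t = 3.0000: term = 18.377608
  t = 3.5000: term = 23.812903
  t = 4.0000: term = 29.753731
  t = 4.5000: term = 36.143989
  t = 5.0000: term = 42.930987
  t = 5.5000: term = 50.065291
  t = 6.0000: term = 57.500556
  t = 6.5000: term = 65.193374
  t = 7.0000: term = 73.103133
  t = 7.5000: term = 81.191873
  t = 8.0000: term = 89.424156
  t = 8.5000: term = 97.766934
  t = 9.0000: term = 106.189433
  t = 9.5000: term = 114.663031
  t = 10.0000: term = 5721.395237
Convexity = (1/P) * sum = 6639.959901 / 89.488827 = 74.198759


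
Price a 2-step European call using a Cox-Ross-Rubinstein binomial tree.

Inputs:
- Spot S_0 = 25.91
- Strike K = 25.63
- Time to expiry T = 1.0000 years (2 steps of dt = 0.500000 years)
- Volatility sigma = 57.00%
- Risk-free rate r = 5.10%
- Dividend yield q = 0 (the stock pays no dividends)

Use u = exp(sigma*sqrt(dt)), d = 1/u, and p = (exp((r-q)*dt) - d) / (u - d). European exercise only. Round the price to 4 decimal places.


dt = T/N = 0.500000
u = exp(sigma*sqrt(dt)) = 1.496383; d = 1/u = 0.668278
p = (exp((r-q)*dt) - d) / (u - d) = 0.431769
Discount per step: exp(-r*dt) = 0.974822
Stock lattice S(k, i) with i counting down-moves:
  k=0: S(0,0) = 25.9100
  k=1: S(1,0) = 38.7713; S(1,1) = 17.3151
  k=2: S(2,0) = 58.0167; S(2,1) = 25.9100; S(2,2) = 11.5713
Terminal payoffs V(N, i) = max(S_T - K, 0):
  V(2,0) = 32.386690; V(2,1) = 0.280000; V(2,2) = 0.000000
Backward induction: V(k, i) = exp(-r*dt) * [p * V(k+1, i) + (1-p) * V(k+1, i+1)].
  V(1,0) = exp(-r*dt) * [p*32.386690 + (1-p)*0.280000] = 13.786586
  V(1,1) = exp(-r*dt) * [p*0.280000 + (1-p)*0.000000] = 0.117851
  V(0,0) = exp(-r*dt) * [p*13.786586 + (1-p)*0.117851] = 5.868025

Answer: Price = V(0,0) = 5.8680


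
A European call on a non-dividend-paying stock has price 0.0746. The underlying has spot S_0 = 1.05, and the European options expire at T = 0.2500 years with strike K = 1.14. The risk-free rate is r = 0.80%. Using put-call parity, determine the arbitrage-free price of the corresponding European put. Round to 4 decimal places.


Put-call parity: C - P = S_0 * exp(-qT) - K * exp(-rT).
S_0 * exp(-qT) = 1.0500 * 1.00000000 = 1.05000000
K * exp(-rT) = 1.1400 * 0.99800200 = 1.13772228
P = C - S*exp(-qT) + K*exp(-rT)
P = 0.0746 - 1.05000000 + 1.13772228 = 0.1623

Answer: Put price = 0.1623


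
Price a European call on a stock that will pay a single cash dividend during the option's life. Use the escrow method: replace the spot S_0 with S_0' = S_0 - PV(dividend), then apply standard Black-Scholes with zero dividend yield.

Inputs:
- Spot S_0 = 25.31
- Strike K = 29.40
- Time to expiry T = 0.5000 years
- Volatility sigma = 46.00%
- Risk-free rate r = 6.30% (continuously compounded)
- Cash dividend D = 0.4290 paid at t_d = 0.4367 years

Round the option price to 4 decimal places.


Answer: Price = 1.9398

Derivation:
PV(D) = D * exp(-r * t_d) = 0.4290 * 0.97286291 = 0.41735819
S_0' = S_0 - PV(D) = 25.3100 - 0.41735819 = 24.89264181
d1 = (ln(S_0'/K) + (r + sigma^2/2)*T) / (sigma*sqrt(T)) = -0.25216788
d2 = d1 - sigma*sqrt(T) = -0.57743700
exp(-rT) = 0.96899096
N(d1) = 0.40045565; N(d2) = 0.28182214
C = S_0' * N(d1) - K * exp(-rT) * N(d2) = 24.89264181 * 0.40045565 - 29.4000 * 0.96899096 * 0.28182214 = 1.9398


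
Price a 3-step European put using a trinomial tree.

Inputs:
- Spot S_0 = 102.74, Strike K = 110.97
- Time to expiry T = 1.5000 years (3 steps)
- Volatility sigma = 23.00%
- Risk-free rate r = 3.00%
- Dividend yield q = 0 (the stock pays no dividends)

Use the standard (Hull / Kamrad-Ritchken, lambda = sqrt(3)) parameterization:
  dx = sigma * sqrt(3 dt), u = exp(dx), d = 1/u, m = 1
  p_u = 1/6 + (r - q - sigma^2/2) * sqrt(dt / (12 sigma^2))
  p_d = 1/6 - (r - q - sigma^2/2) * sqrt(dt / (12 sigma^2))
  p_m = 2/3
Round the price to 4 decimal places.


Answer: Price = V(0,0) = 13.5754

Derivation:
dt = T/N = 0.500000; dx = sigma*sqrt(3*dt) = 0.281691
u = exp(dx) = 1.325370; d = 1/u = 0.754507
p_u = 0.169817, p_m = 0.666667, p_d = 0.163516
Discount per step: exp(-r*dt) = 0.985112
Stock lattice S(k, j) with j the centered position index:
  k=0: S(0,+0) = 102.7400
  k=1: S(1,-1) = 77.5180; S(1,+0) = 102.7400; S(1,+1) = 136.1685
  k=2: S(2,-2) = 58.4878; S(2,-1) = 77.5180; S(2,+0) = 102.7400; S(2,+1) = 136.1685; S(2,+2) = 180.4735
  k=3: S(3,-3) = 44.1295; S(3,-2) = 58.4878; S(3,-1) = 77.5180; S(3,+0) = 102.7400; S(3,+1) = 136.1685; S(3,+2) = 180.4735; S(3,+3) = 239.1941
Terminal payoffs V(N, j) = max(K - S_T, 0):
  V(3,-3) = 66.840541; V(3,-2) = 52.482159; V(3,-1) = 33.451997; V(3,+0) = 8.230000; V(3,+1) = 0.000000; V(3,+2) = 0.000000; V(3,+3) = 0.000000
Backward induction: V(k, j) = exp(-r*dt) * [p_u * V(k+1, j+1) + p_m * V(k+1, j) + p_d * V(k+1, j-1)]
  V(2,-2) = exp(-r*dt) * [p_u*33.451997 + p_m*52.482159 + p_d*66.840541] = 50.830136
  V(2,-1) = exp(-r*dt) * [p_u*8.230000 + p_m*33.451997 + p_d*52.482159] = 31.800008
  V(2,+0) = exp(-r*dt) * [p_u*0.000000 + p_m*8.230000 + p_d*33.451997] = 10.793483
  V(2,+1) = exp(-r*dt) * [p_u*0.000000 + p_m*0.000000 + p_d*8.230000] = 1.325702
  V(2,+2) = exp(-r*dt) * [p_u*0.000000 + p_m*0.000000 + p_d*0.000000] = 0.000000
  V(1,-1) = exp(-r*dt) * [p_u*10.793483 + p_m*31.800008 + p_d*50.830136] = 30.877810
  V(1,+0) = exp(-r*dt) * [p_u*1.325702 + p_m*10.793483 + p_d*31.800008] = 12.432698
  V(1,+1) = exp(-r*dt) * [p_u*0.000000 + p_m*1.325702 + p_d*10.793483] = 2.609275
  V(0,+0) = exp(-r*dt) * [p_u*2.609275 + p_m*12.432698 + p_d*30.877810] = 13.575417


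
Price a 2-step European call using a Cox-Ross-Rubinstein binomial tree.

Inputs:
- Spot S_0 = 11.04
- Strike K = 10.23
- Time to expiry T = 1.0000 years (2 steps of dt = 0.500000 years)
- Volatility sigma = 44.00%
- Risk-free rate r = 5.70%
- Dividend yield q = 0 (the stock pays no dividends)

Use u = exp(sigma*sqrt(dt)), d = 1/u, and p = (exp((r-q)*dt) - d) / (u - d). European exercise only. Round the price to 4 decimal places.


dt = T/N = 0.500000
u = exp(sigma*sqrt(dt)) = 1.364963; d = 1/u = 0.732621
p = (exp((r-q)*dt) - d) / (u - d) = 0.468559
Discount per step: exp(-r*dt) = 0.971902
Stock lattice S(k, i) with i counting down-moves:
  k=0: S(0,0) = 11.0400
  k=1: S(1,0) = 15.0692; S(1,1) = 8.0881
  k=2: S(2,0) = 20.5689; S(2,1) = 11.0400; S(2,2) = 5.9255
Terminal payoffs V(N, i) = max(S_T - K, 0):
  V(2,0) = 10.338875; V(2,1) = 0.810000; V(2,2) = 0.000000
Backward induction: V(k, i) = exp(-r*dt) * [p * V(k+1, i) + (1-p) * V(k+1, i+1)].
  V(1,0) = exp(-r*dt) * [p*10.338875 + (1-p)*0.810000] = 5.126626
  V(1,1) = exp(-r*dt) * [p*0.810000 + (1-p)*0.000000] = 0.368869
  V(0,0) = exp(-r*dt) * [p*5.126626 + (1-p)*0.368869] = 2.525155

Answer: Price = V(0,0) = 2.5252


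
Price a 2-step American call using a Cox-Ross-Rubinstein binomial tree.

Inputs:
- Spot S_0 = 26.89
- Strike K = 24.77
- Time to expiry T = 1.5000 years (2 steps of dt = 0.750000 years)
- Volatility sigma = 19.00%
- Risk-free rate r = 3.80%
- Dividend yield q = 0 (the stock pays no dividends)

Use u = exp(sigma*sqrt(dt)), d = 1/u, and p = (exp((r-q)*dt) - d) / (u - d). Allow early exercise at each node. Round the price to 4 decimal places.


dt = T/N = 0.750000
u = exp(sigma*sqrt(dt)) = 1.178856; d = 1/u = 0.848280
p = (exp((r-q)*dt) - d) / (u - d) = 0.546410
Discount per step: exp(-r*dt) = 0.971902
Stock lattice S(k, i) with i counting down-moves:
  k=0: S(0,0) = 26.8900
  k=1: S(1,0) = 31.6994; S(1,1) = 22.8102
  k=2: S(2,0) = 37.3691; S(2,1) = 26.8900; S(2,2) = 19.3495
Terminal payoffs V(N, i) = max(S_T - K, 0):
  V(2,0) = 12.599099; V(2,1) = 2.120000; V(2,2) = 0.000000
Backward induction: V(k, i) = exp(-r*dt) * [p * V(k+1, i) + (1-p) * V(k+1, i+1)]; then take max(V_cont, immediate exercise) for American.
  V(1,0) = exp(-r*dt) * [p*12.599099 + (1-p)*2.120000] = 7.625429; exercise = 6.929449; V(1,0) = max -> 7.625429
  V(1,1) = exp(-r*dt) * [p*2.120000 + (1-p)*0.000000] = 1.125840; exercise = 0.000000; V(1,1) = max -> 1.125840
  V(0,0) = exp(-r*dt) * [p*7.625429 + (1-p)*1.125840] = 4.545857; exercise = 2.120000; V(0,0) = max -> 4.545857

Answer: Price = V(0,0) = 4.5459


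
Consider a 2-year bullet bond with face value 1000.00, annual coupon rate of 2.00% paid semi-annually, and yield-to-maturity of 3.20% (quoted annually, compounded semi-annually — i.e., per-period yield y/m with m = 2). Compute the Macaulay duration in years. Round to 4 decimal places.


Answer: Macaulay duration = 1.9701 years

Derivation:
Coupon per period c = face * coupon_rate / m = 10.000000
Periods per year m = 2; per-period yield y/m = 0.016000
Number of cashflows N = 4
Cashflows (t years, CF_t, discount factor 1/(1+y/m)^(m*t), PV):
  t = 0.5000: CF_t = 10.000000, DF = 0.984252, PV = 9.842520
  t = 1.0000: CF_t = 10.000000, DF = 0.968752, PV = 9.687519
  t = 1.5000: CF_t = 10.000000, DF = 0.953496, PV = 9.534960
  t = 2.0000: CF_t = 1010.000000, DF = 0.938480, PV = 947.865120
Price P = sum_t PV_t = 976.930119
Macaulay numerator sum_t t * PV_t:
  t * PV_t at t = 0.5000: 4.921260
  t * PV_t at t = 1.0000: 9.687519
  t * PV_t at t = 1.5000: 14.302440
  t * PV_t at t = 2.0000: 1895.730239
Macaulay duration D = (sum_t t * PV_t) / P = 1924.641458 / 976.930119 = 1.970091


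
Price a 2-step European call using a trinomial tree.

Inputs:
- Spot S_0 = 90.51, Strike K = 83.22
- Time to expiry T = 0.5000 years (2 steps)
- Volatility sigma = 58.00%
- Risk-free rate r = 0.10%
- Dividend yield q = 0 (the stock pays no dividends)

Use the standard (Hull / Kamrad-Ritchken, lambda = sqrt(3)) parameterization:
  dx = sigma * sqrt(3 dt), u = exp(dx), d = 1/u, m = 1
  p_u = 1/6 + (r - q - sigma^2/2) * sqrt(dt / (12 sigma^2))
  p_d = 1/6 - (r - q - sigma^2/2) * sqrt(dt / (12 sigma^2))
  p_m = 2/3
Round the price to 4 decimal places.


dt = T/N = 0.250000; dx = sigma*sqrt(3*dt) = 0.502295
u = exp(dx) = 1.652509; d = 1/u = 0.605140
p_u = 0.125058, p_m = 0.666667, p_d = 0.208276
Discount per step: exp(-r*dt) = 0.999750
Stock lattice S(k, j) with j the centered position index:
  k=0: S(0,+0) = 90.5100
  k=1: S(1,-1) = 54.7713; S(1,+0) = 90.5100; S(1,+1) = 149.5686
  k=2: S(2,-2) = 33.1443; S(2,-1) = 54.7713; S(2,+0) = 90.5100; S(2,+1) = 149.5686; S(2,+2) = 247.1634
Terminal payoffs V(N, j) = max(S_T - K, 0):
  V(2,-2) = 0.000000; V(2,-1) = 0.000000; V(2,+0) = 7.290000; V(2,+1) = 66.348589; V(2,+2) = 163.943438
Backward induction: V(k, j) = exp(-r*dt) * [p_u * V(k+1, j+1) + p_m * V(k+1, j) + p_d * V(k+1, j-1)]
  V(1,-1) = exp(-r*dt) * [p_u*7.290000 + p_m*0.000000 + p_d*0.000000] = 0.911442
  V(1,+0) = exp(-r*dt) * [p_u*66.348589 + p_m*7.290000 + p_d*0.000000] = 13.154108
  V(1,+1) = exp(-r*dt) * [p_u*163.943438 + p_m*66.348589 + p_d*7.290000] = 66.236539
  V(0,+0) = exp(-r*dt) * [p_u*66.236539 + p_m*13.154108 + p_d*0.911442] = 17.238311

Answer: Price = V(0,0) = 17.2383


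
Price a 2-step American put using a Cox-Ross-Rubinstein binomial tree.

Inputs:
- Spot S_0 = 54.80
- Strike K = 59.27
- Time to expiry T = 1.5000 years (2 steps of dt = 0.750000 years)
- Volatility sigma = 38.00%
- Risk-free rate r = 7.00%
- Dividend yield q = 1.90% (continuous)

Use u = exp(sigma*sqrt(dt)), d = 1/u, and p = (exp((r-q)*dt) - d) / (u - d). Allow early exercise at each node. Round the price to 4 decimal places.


Answer: Price = V(0,0) = 10.8547

Derivation:
dt = T/N = 0.750000
u = exp(sigma*sqrt(dt)) = 1.389702; d = 1/u = 0.719579
p = (exp((r-q)*dt) - d) / (u - d) = 0.476647
Discount per step: exp(-r*dt) = 0.948854
Stock lattice S(k, i) with i counting down-moves:
  k=0: S(0,0) = 54.8000
  k=1: S(1,0) = 76.1557; S(1,1) = 39.4329
  k=2: S(2,0) = 105.8338; S(2,1) = 54.8000; S(2,2) = 28.3751
Terminal payoffs V(N, i) = max(K - S_T, 0):
  V(2,0) = 0.000000; V(2,1) = 4.470000; V(2,2) = 30.894932
Backward induction: V(k, i) = exp(-r*dt) * [p * V(k+1, i) + (1-p) * V(k+1, i+1)]; then take max(V_cont, immediate exercise) for American.
  V(1,0) = exp(-r*dt) * [p*0.000000 + (1-p)*4.470000] = 2.219739; exercise = 0.000000; V(1,0) = max -> 2.219739
  V(1,1) = exp(-r*dt) * [p*4.470000 + (1-p)*30.894932] = 17.363628; exercise = 19.837098; V(1,1) = max -> 19.837098
  V(0,0) = exp(-r*dt) * [p*2.219739 + (1-p)*19.837098] = 10.854742; exercise = 4.470000; V(0,0) = max -> 10.854742


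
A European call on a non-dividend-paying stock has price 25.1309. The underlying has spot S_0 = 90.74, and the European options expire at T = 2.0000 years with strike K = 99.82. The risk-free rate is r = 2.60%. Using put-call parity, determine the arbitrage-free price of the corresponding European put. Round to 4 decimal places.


Answer: Put price = 29.1529

Derivation:
Put-call parity: C - P = S_0 * exp(-qT) - K * exp(-rT).
S_0 * exp(-qT) = 90.7400 * 1.00000000 = 90.74000000
K * exp(-rT) = 99.8200 * 0.94932887 = 94.76200749
P = C - S*exp(-qT) + K*exp(-rT)
P = 25.1309 - 90.74000000 + 94.76200749 = 29.1529


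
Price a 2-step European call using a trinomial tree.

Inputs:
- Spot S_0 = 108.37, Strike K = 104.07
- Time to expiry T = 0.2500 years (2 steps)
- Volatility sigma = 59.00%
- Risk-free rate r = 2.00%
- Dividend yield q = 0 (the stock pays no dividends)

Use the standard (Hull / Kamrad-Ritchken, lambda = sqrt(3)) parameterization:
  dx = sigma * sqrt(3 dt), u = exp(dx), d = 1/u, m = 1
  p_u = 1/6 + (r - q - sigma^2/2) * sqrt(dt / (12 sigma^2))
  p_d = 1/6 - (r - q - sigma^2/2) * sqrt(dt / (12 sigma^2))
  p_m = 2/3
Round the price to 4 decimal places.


dt = T/N = 0.125000; dx = sigma*sqrt(3*dt) = 0.361300
u = exp(dx) = 1.435194; d = 1/u = 0.696770
p_u = 0.140018, p_m = 0.666667, p_d = 0.193315
Discount per step: exp(-r*dt) = 0.997503
Stock lattice S(k, j) with j the centered position index:
  k=0: S(0,+0) = 108.3700
  k=1: S(1,-1) = 75.5090; S(1,+0) = 108.3700; S(1,+1) = 155.5319
  k=2: S(2,-2) = 52.6124; S(2,-1) = 75.5090; S(2,+0) = 108.3700; S(2,+1) = 155.5319; S(2,+2) = 223.2184
Terminal payoffs V(N, j) = max(S_T - K, 0):
  V(2,-2) = 0.000000; V(2,-1) = 0.000000; V(2,+0) = 4.300000; V(2,+1) = 51.461928; V(2,+2) = 119.148424
Backward induction: V(k, j) = exp(-r*dt) * [p_u * V(k+1, j+1) + p_m * V(k+1, j) + p_d * V(k+1, j-1)]
  V(1,-1) = exp(-r*dt) * [p_u*4.300000 + p_m*0.000000 + p_d*0.000000] = 0.600574
  V(1,+0) = exp(-r*dt) * [p_u*51.461928 + p_m*4.300000 + p_d*0.000000] = 10.047118
  V(1,+1) = exp(-r*dt) * [p_u*119.148424 + p_m*51.461928 + p_d*4.300000] = 51.692748
  V(0,+0) = exp(-r*dt) * [p_u*51.692748 + p_m*10.047118 + p_d*0.600574] = 14.017012

Answer: Price = V(0,0) = 14.0170


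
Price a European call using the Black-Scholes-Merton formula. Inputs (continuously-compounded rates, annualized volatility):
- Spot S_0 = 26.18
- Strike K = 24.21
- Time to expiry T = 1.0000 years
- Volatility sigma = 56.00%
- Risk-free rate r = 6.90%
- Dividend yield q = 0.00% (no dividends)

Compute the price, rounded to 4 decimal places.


Answer: Price = 7.3498

Derivation:
d1 = (ln(S/K) + (r - q + 0.5*sigma^2) * T) / (sigma * sqrt(T)) = 0.54291070
d2 = d1 - sigma * sqrt(T) = -0.01708930
exp(-rT) = 0.93332668; exp(-qT) = 1.00000000
C = S_0 * exp(-qT) * N(d1) - K * exp(-rT) * N(d2)
N(d1) = 0.70640435; N(d2) = 0.49318269
C = 26.1800 * 1.00000000 * 0.70640435 - 24.2100 * 0.93332668 * 0.49318269 = 7.3498


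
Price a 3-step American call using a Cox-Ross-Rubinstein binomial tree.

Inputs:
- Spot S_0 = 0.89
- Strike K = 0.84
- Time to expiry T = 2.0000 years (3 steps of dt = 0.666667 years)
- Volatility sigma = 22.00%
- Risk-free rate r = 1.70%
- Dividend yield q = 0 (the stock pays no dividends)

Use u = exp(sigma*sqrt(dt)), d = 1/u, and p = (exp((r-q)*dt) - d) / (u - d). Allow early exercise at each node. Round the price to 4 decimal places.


Answer: Price = V(0,0) = 0.1558

Derivation:
dt = T/N = 0.666667
u = exp(sigma*sqrt(dt)) = 1.196774; d = 1/u = 0.835580
p = (exp((r-q)*dt) - d) / (u - d) = 0.486769
Discount per step: exp(-r*dt) = 0.988731
Stock lattice S(k, i) with i counting down-moves:
  k=0: S(0,0) = 0.8900
  k=1: S(1,0) = 1.0651; S(1,1) = 0.7437
  k=2: S(2,0) = 1.2747; S(2,1) = 0.8900; S(2,2) = 0.6214
  k=3: S(3,0) = 1.5255; S(3,1) = 1.0651; S(3,2) = 0.7437; S(3,3) = 0.5192
Terminal payoffs V(N, i) = max(S_T - K, 0):
  V(3,0) = 0.685548; V(3,1) = 0.225128; V(3,2) = 0.000000; V(3,3) = 0.000000
Backward induction: V(k, i) = exp(-r*dt) * [p * V(k+1, i) + (1-p) * V(k+1, i+1)]; then take max(V_cont, immediate exercise) for American.
  V(2,0) = exp(-r*dt) * [p*0.685548 + (1-p)*0.225128] = 0.444184; exercise = 0.434718; V(2,0) = max -> 0.444184
  V(2,1) = exp(-r*dt) * [p*0.225128 + (1-p)*0.000000] = 0.108351; exercise = 0.050000; V(2,1) = max -> 0.108351
  V(2,2) = exp(-r*dt) * [p*0.000000 + (1-p)*0.000000] = 0.000000; exercise = 0.000000; V(2,2) = max -> 0.000000
  V(1,0) = exp(-r*dt) * [p*0.444184 + (1-p)*0.108351] = 0.268761; exercise = 0.225128; V(1,0) = max -> 0.268761
  V(1,1) = exp(-r*dt) * [p*0.108351 + (1-p)*0.000000] = 0.052147; exercise = 0.000000; V(1,1) = max -> 0.052147
  V(0,0) = exp(-r*dt) * [p*0.268761 + (1-p)*0.052147] = 0.155812; exercise = 0.050000; V(0,0) = max -> 0.155812


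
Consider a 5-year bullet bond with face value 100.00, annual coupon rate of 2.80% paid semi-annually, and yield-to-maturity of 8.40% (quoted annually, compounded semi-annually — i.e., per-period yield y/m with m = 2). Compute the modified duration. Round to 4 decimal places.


Coupon per period c = face * coupon_rate / m = 1.400000
Periods per year m = 2; per-period yield y/m = 0.042000
Number of cashflows N = 10
Cashflows (t years, CF_t, discount factor 1/(1+y/m)^(m*t), PV):
  t = 0.5000: CF_t = 1.400000, DF = 0.959693, PV = 1.343570
  t = 1.0000: CF_t = 1.400000, DF = 0.921010, PV = 1.289415
  t = 1.5000: CF_t = 1.400000, DF = 0.883887, PV = 1.237442
  t = 2.0000: CF_t = 1.400000, DF = 0.848260, PV = 1.187564
  t = 2.5000: CF_t = 1.400000, DF = 0.814069, PV = 1.139697
  t = 3.0000: CF_t = 1.400000, DF = 0.781257, PV = 1.093759
  t = 3.5000: CF_t = 1.400000, DF = 0.749766, PV = 1.049673
  t = 4.0000: CF_t = 1.400000, DF = 0.719545, PV = 1.007364
  t = 4.5000: CF_t = 1.400000, DF = 0.690543, PV = 0.966760
  t = 5.0000: CF_t = 101.400000, DF = 0.662709, PV = 67.198684
Price P = sum_t PV_t = 77.513927
First compute Macaulay numerator sum_t t * PV_t:
  t * PV_t at t = 0.5000: 0.671785
  t * PV_t at t = 1.0000: 1.289415
  t * PV_t at t = 1.5000: 1.856163
  t * PV_t at t = 2.0000: 2.375129
  t * PV_t at t = 2.5000: 2.849243
  t * PV_t at t = 3.0000: 3.281278
  t * PV_t at t = 3.5000: 3.673855
  t * PV_t at t = 4.0000: 4.029455
  t * PV_t at t = 4.5000: 4.350419
  t * PV_t at t = 5.0000: 335.993418
Macaulay duration D = 360.370159 / 77.513927 = 4.649102
Modified duration = D / (1 + y/m) = 4.649102 / (1 + 0.042000) = 4.461710

Answer: Modified duration = 4.4617


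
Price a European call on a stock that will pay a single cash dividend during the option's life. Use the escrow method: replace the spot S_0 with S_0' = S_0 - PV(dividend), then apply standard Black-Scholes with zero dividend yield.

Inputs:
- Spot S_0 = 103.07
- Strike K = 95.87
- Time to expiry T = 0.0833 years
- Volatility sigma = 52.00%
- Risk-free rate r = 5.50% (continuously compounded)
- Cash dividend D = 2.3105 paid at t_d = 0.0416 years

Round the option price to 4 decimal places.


Answer: Price = 8.9147

Derivation:
PV(D) = D * exp(-r * t_d) = 2.3105 * 0.99771462 = 2.30521962
S_0' = S_0 - PV(D) = 103.0700 - 2.30521962 = 100.76478038
d1 = (ln(S_0'/K) + (r + sigma^2/2)*T) / (sigma*sqrt(T)) = 0.43736001
d2 = d1 - sigma*sqrt(T) = 0.28727896
exp(-rT) = 0.99542898
N(d1) = 0.66907486; N(d2) = 0.61305063
C = S_0' * N(d1) - K * exp(-rT) * N(d2) = 100.76478038 * 0.66907486 - 95.8700 * 0.99542898 * 0.61305063 = 8.9147


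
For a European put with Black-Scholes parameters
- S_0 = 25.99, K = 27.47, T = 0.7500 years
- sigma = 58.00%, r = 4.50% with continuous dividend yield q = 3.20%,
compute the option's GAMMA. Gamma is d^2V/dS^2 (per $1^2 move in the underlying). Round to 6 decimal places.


d1 = 0.1602990099; d2 = -0.3419957243
phi(d1) = 0.3938495011; exp(-qT) = 0.9762857098; exp(-rT) = 0.9668131777
Gamma = exp(-qT) * phi(d1) / (S * sigma * sqrt(T)) = 0.9762857098 * 0.3938495011 / (25.9900 * 0.5800 * 0.8660254038) = 0.029454

Answer: Gamma = 0.029454


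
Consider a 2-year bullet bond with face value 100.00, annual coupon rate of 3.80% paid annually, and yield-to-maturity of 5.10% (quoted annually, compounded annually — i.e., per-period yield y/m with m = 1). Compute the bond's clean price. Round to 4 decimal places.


Coupon per period c = face * coupon_rate / m = 3.800000
Periods per year m = 1; per-period yield y/m = 0.051000
Number of cashflows N = 2
Cashflows (t years, CF_t, discount factor 1/(1+y/m)^(m*t), PV):
  t = 1.0000: CF_t = 3.800000, DF = 0.951475, PV = 3.615604
  t = 2.0000: CF_t = 103.800000, DF = 0.905304, PV = 93.970583
Price P = sum_t PV_t = 97.586187

Answer: Price = 97.5862


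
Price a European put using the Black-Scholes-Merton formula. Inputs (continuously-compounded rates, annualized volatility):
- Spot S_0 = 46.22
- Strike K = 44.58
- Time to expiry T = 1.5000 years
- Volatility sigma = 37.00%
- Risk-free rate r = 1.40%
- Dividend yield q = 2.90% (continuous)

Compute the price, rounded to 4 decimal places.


Answer: Price = 7.5825

Derivation:
d1 = (ln(S/K) + (r - q + 0.5*sigma^2) * T) / (sigma * sqrt(T)) = 0.25664976
d2 = d1 - sigma * sqrt(T) = -0.19650584
exp(-rT) = 0.97921896; exp(-qT) = 0.95743255
P = K * exp(-rT) * N(-d2) - S_0 * exp(-qT) * N(-d1)
N(-d1) = 0.39872458; N(-d2) = 0.57789287
P = 44.5800 * 0.97921896 * 0.57789287 - 46.2200 * 0.95743255 * 0.39872458 = 7.5825


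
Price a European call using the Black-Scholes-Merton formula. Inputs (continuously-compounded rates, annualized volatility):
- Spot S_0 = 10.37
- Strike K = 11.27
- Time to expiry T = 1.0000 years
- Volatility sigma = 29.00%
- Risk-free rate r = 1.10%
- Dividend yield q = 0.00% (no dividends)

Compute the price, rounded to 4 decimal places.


Answer: Price = 0.8899

Derivation:
d1 = (ln(S/K) + (r - q + 0.5*sigma^2) * T) / (sigma * sqrt(T)) = -0.10405968
d2 = d1 - sigma * sqrt(T) = -0.39405968
exp(-rT) = 0.98906028; exp(-qT) = 1.00000000
C = S_0 * exp(-qT) * N(d1) - K * exp(-rT) * N(d2)
N(d1) = 0.45856100; N(d2) = 0.34676849
C = 10.3700 * 1.00000000 * 0.45856100 - 11.2700 * 0.98906028 * 0.34676849 = 0.8899


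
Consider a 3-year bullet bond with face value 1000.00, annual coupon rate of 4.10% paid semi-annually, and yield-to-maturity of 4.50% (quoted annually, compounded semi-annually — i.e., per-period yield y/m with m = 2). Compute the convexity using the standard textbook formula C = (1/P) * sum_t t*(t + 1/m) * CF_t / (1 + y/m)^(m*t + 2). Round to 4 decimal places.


Coupon per period c = face * coupon_rate / m = 20.500000
Periods per year m = 2; per-period yield y/m = 0.022500
Number of cashflows N = 6
Cashflows (t years, CF_t, discount factor 1/(1+y/m)^(m*t), PV):
  t = 0.5000: CF_t = 20.500000, DF = 0.977995, PV = 20.048900
  t = 1.0000: CF_t = 20.500000, DF = 0.956474, PV = 19.607726
  t = 1.5000: CF_t = 20.500000, DF = 0.935427, PV = 19.176260
  t = 2.0000: CF_t = 20.500000, DF = 0.914843, PV = 18.754289
  t = 2.5000: CF_t = 20.500000, DF = 0.894712, PV = 18.341603
  t = 3.0000: CF_t = 1020.500000, DF = 0.875024, PV = 892.962270
Price P = sum_t PV_t = 988.891046
Convexity numerator sum_t t*(t + 1/m) * CF_t / (1+y/m)^(m*t + 2):
  t = 0.5000: term = 9.588130
  t = 1.0000: term = 28.131433
  t = 1.5000: term = 55.024808
  t = 2.0000: term = 89.689988
  t = 2.5000: term = 131.574554
  t = 3.0000: term = 8968.003616
Convexity = (1/P) * sum = 9282.012528 / 988.891046 = 9.386284

Answer: Convexity = 9.3863


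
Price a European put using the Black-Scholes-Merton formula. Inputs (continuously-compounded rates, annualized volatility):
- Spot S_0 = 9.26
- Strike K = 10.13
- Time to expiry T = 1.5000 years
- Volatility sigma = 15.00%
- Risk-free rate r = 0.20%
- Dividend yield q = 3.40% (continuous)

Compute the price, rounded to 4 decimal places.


Answer: Price = 1.5267

Derivation:
d1 = (ln(S/K) + (r - q + 0.5*sigma^2) * T) / (sigma * sqrt(T)) = -0.65821746
d2 = d1 - sigma * sqrt(T) = -0.84192920
exp(-rT) = 0.99700450; exp(-qT) = 0.95027867
P = K * exp(-rT) * N(-d2) - S_0 * exp(-qT) * N(-d1)
N(-d1) = 0.74480080; N(-d2) = 0.80008621
P = 10.1300 * 0.99700450 * 0.80008621 - 9.2600 * 0.95027867 * 0.74480080 = 1.5267


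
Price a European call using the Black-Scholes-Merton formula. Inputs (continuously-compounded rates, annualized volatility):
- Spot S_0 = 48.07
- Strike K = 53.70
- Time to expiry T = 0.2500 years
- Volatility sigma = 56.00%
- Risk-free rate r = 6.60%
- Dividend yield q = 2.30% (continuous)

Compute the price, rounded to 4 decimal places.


Answer: Price = 3.4387

Derivation:
d1 = (ln(S/K) + (r - q + 0.5*sigma^2) * T) / (sigma * sqrt(T)) = -0.21715971
d2 = d1 - sigma * sqrt(T) = -0.49715971
exp(-rT) = 0.98363538; exp(-qT) = 0.99426650
C = S_0 * exp(-qT) * N(d1) - K * exp(-rT) * N(d2)
N(d1) = 0.41404194; N(d2) = 0.30953821
C = 48.0700 * 0.99426650 * 0.41404194 - 53.7000 * 0.98363538 * 0.30953821 = 3.4387


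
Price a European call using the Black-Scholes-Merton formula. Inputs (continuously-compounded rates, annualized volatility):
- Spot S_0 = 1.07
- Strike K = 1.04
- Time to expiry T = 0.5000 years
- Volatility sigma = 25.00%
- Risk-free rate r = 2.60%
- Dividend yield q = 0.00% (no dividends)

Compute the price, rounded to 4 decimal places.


d1 = (ln(S/K) + (r - q + 0.5*sigma^2) * T) / (sigma * sqrt(T)) = 0.32279671
d2 = d1 - sigma * sqrt(T) = 0.14602001
exp(-rT) = 0.98708414; exp(-qT) = 1.00000000
C = S_0 * exp(-qT) * N(d1) - K * exp(-rT) * N(d2)
N(d1) = 0.62657540; N(d2) = 0.55804721
C = 1.0700 * 1.00000000 * 0.62657540 - 1.0400 * 0.98708414 * 0.55804721 = 0.0976

Answer: Price = 0.0976


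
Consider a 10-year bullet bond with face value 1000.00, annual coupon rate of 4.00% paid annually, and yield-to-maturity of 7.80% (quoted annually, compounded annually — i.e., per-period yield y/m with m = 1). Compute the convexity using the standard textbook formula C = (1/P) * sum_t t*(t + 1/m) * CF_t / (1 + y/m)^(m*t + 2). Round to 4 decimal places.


Coupon per period c = face * coupon_rate / m = 40.000000
Periods per year m = 1; per-period yield y/m = 0.078000
Number of cashflows N = 10
Cashflows (t years, CF_t, discount factor 1/(1+y/m)^(m*t), PV):
  t = 1.0000: CF_t = 40.000000, DF = 0.927644, PV = 37.105751
  t = 2.0000: CF_t = 40.000000, DF = 0.860523, PV = 34.420920
  t = 3.0000: CF_t = 40.000000, DF = 0.798259, PV = 31.930352
  t = 4.0000: CF_t = 40.000000, DF = 0.740500, PV = 29.619993
  t = 5.0000: CF_t = 40.000000, DF = 0.686920, PV = 27.476802
  t = 6.0000: CF_t = 40.000000, DF = 0.637217, PV = 25.488685
  t = 7.0000: CF_t = 40.000000, DF = 0.591111, PV = 23.644420
  t = 8.0000: CF_t = 40.000000, DF = 0.548340, PV = 21.933599
  t = 9.0000: CF_t = 40.000000, DF = 0.508664, PV = 20.346567
  t = 10.0000: CF_t = 1040.000000, DF = 0.471859, PV = 490.733528
Price P = sum_t PV_t = 742.700617
Convexity numerator sum_t t*(t + 1/m) * CF_t / (1+y/m)^(m*t + 2):
  t = 1.0000: term = 63.860704
  t = 2.0000: term = 177.719957
  t = 3.0000: term = 329.721626
  t = 4.0000: term = 509.773695
  t = 5.0000: term = 709.332600
  t = 6.0000: term = 921.211169
  t = 7.0000: term = 1139.407754
  t = 8.0000: term = 1358.954385
  t = 9.0000: term = 1575.781986
  t = 10.0000: term = 46451.623170
Convexity = (1/P) * sum = 53237.387047 / 742.700617 = 71.680817

Answer: Convexity = 71.6808


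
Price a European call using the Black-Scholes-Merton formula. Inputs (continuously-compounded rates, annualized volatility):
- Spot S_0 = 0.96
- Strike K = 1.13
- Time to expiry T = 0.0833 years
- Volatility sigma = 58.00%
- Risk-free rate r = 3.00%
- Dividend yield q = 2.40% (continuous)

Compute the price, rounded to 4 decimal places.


Answer: Price = 0.0153

Derivation:
d1 = (ln(S/K) + (r - q + 0.5*sigma^2) * T) / (sigma * sqrt(T)) = -0.88727875
d2 = d1 - sigma * sqrt(T) = -1.05467684
exp(-rT) = 0.99750412; exp(-qT) = 0.99800280
C = S_0 * exp(-qT) * N(d1) - K * exp(-rT) * N(d2)
N(d1) = 0.18746442; N(d2) = 0.14578657
C = 0.9600 * 0.99800280 * 0.18746442 - 1.1300 * 0.99750412 * 0.14578657 = 0.0153


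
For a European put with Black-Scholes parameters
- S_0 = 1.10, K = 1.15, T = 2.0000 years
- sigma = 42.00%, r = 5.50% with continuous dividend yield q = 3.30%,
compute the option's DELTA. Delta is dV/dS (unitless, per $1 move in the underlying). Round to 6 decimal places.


d1 = 0.2962242662; d2 = -0.2977454299
phi(d1) = 0.3818173442; exp(-qT) = 0.9361308643; exp(-rT) = 0.8958341353
N(-d1) = 0.3835294091
Delta = -exp(-qT) * N(-d1) = -0.9361308643 * 0.3835294091 = -0.359034

Answer: Delta = -0.359034


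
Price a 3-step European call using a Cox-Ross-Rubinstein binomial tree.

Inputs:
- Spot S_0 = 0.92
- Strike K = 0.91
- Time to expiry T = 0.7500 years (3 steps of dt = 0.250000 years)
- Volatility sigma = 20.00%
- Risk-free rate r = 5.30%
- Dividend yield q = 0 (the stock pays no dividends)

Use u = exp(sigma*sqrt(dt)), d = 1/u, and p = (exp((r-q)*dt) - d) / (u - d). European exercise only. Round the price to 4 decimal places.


Answer: Price = V(0,0) = 0.0921

Derivation:
dt = T/N = 0.250000
u = exp(sigma*sqrt(dt)) = 1.105171; d = 1/u = 0.904837
p = (exp((r-q)*dt) - d) / (u - d) = 0.541601
Discount per step: exp(-r*dt) = 0.986837
Stock lattice S(k, i) with i counting down-moves:
  k=0: S(0,0) = 0.9200
  k=1: S(1,0) = 1.0168; S(1,1) = 0.8325
  k=2: S(2,0) = 1.1237; S(2,1) = 0.9200; S(2,2) = 0.7532
  k=3: S(3,0) = 1.2419; S(3,1) = 1.0168; S(3,2) = 0.8325; S(3,3) = 0.6816
Terminal payoffs V(N, i) = max(S_T - K, 0):
  V(3,0) = 0.331870; V(3,1) = 0.106757; V(3,2) = 0.000000; V(3,3) = 0.000000
Backward induction: V(k, i) = exp(-r*dt) * [p * V(k+1, i) + (1-p) * V(k+1, i+1)].
  V(2,0) = exp(-r*dt) * [p*0.331870 + (1-p)*0.106757] = 0.225669
  V(2,1) = exp(-r*dt) * [p*0.106757 + (1-p)*0.000000] = 0.057059
  V(2,2) = exp(-r*dt) * [p*0.000000 + (1-p)*0.000000] = 0.000000
  V(1,0) = exp(-r*dt) * [p*0.225669 + (1-p)*0.057059] = 0.146425
  V(1,1) = exp(-r*dt) * [p*0.057059 + (1-p)*0.000000] = 0.030496
  V(0,0) = exp(-r*dt) * [p*0.146425 + (1-p)*0.030496] = 0.092055


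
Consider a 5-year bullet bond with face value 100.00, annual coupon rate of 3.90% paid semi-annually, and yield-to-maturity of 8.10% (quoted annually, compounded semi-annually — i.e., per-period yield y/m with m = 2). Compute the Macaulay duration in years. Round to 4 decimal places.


Coupon per period c = face * coupon_rate / m = 1.950000
Periods per year m = 2; per-period yield y/m = 0.040500
Number of cashflows N = 10
Cashflows (t years, CF_t, discount factor 1/(1+y/m)^(m*t), PV):
  t = 0.5000: CF_t = 1.950000, DF = 0.961076, PV = 1.874099
  t = 1.0000: CF_t = 1.950000, DF = 0.923668, PV = 1.801152
  t = 1.5000: CF_t = 1.950000, DF = 0.887715, PV = 1.731045
  t = 2.0000: CF_t = 1.950000, DF = 0.853162, PV = 1.663667
  t = 2.5000: CF_t = 1.950000, DF = 0.819954, PV = 1.598911
  t = 3.0000: CF_t = 1.950000, DF = 0.788039, PV = 1.536675
  t = 3.5000: CF_t = 1.950000, DF = 0.757365, PV = 1.476862
  t = 4.0000: CF_t = 1.950000, DF = 0.727886, PV = 1.419378
  t = 4.5000: CF_t = 1.950000, DF = 0.699554, PV = 1.364130
  t = 5.0000: CF_t = 101.950000, DF = 0.672325, PV = 68.543517
Price P = sum_t PV_t = 83.009436
Macaulay numerator sum_t t * PV_t:
  t * PV_t at t = 0.5000: 0.937049
  t * PV_t at t = 1.0000: 1.801152
  t * PV_t at t = 1.5000: 2.596567
  t * PV_t at t = 2.0000: 3.327333
  t * PV_t at t = 2.5000: 3.997277
  t * PV_t at t = 3.0000: 4.610026
  t * PV_t at t = 3.5000: 5.169018
  t * PV_t at t = 4.0000: 5.677510
  t * PV_t at t = 4.5000: 6.138586
  t * PV_t at t = 5.0000: 342.717585
Macaulay duration D = (sum_t t * PV_t) / P = 376.972105 / 83.009436 = 4.541316

Answer: Macaulay duration = 4.5413 years


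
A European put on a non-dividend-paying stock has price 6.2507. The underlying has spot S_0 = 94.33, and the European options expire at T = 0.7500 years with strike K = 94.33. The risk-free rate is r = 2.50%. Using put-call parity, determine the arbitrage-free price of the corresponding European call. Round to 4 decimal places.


Put-call parity: C - P = S_0 * exp(-qT) - K * exp(-rT).
S_0 * exp(-qT) = 94.3300 * 1.00000000 = 94.33000000
K * exp(-rT) = 94.3300 * 0.98142469 = 92.57779080
C = P + S*exp(-qT) - K*exp(-rT)
C = 6.2507 + 94.33000000 - 92.57779080 = 8.0029

Answer: Call price = 8.0029


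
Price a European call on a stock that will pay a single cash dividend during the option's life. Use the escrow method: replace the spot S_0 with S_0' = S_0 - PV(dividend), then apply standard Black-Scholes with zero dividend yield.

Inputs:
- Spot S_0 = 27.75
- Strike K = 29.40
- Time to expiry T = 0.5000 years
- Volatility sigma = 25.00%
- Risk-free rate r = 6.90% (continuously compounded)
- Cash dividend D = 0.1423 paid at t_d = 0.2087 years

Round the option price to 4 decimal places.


Answer: Price = 1.6011

Derivation:
PV(D) = D * exp(-r * t_d) = 0.1423 * 0.98570289 = 0.14026552
S_0' = S_0 - PV(D) = 27.7500 - 0.14026552 = 27.60973448
d1 = (ln(S_0'/K) + (r + sigma^2/2)*T) / (sigma*sqrt(T)) = -0.07184921
d2 = d1 - sigma*sqrt(T) = -0.24862590
exp(-rT) = 0.96608834
N(d1) = 0.47136096; N(d2) = 0.40182509
C = S_0' * N(d1) - K * exp(-rT) * N(d2) = 27.60973448 * 0.47136096 - 29.4000 * 0.96608834 * 0.40182509 = 1.6011


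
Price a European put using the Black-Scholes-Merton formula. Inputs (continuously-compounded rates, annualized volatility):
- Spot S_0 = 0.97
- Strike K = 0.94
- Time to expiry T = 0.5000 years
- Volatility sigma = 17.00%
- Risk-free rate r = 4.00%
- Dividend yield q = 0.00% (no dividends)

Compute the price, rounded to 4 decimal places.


Answer: Price = 0.0251

Derivation:
d1 = (ln(S/K) + (r - q + 0.5*sigma^2) * T) / (sigma * sqrt(T)) = 0.48783044
d2 = d1 - sigma * sqrt(T) = 0.36762229
exp(-rT) = 0.98019867; exp(-qT) = 1.00000000
P = K * exp(-rT) * N(-d2) - S_0 * exp(-qT) * N(-d1)
N(-d1) = 0.31283497; N(-d2) = 0.35657745
P = 0.9400 * 0.98019867 * 0.35657745 - 0.9700 * 1.00000000 * 0.31283497 = 0.0251


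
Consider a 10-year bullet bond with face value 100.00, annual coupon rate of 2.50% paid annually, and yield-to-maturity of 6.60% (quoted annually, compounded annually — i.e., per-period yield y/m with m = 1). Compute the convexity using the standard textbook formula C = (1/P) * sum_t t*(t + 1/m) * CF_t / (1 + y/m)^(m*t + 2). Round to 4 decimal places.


Answer: Convexity = 80.7215

Derivation:
Coupon per period c = face * coupon_rate / m = 2.500000
Periods per year m = 1; per-period yield y/m = 0.066000
Number of cashflows N = 10
Cashflows (t years, CF_t, discount factor 1/(1+y/m)^(m*t), PV):
  t = 1.0000: CF_t = 2.500000, DF = 0.938086, PV = 2.345216
  t = 2.0000: CF_t = 2.500000, DF = 0.880006, PV = 2.200015
  t = 3.0000: CF_t = 2.500000, DF = 0.825521, PV = 2.063804
  t = 4.0000: CF_t = 2.500000, DF = 0.774410, PV = 1.936026
  t = 5.0000: CF_t = 2.500000, DF = 0.726464, PV = 1.816159
  t = 6.0000: CF_t = 2.500000, DF = 0.681486, PV = 1.703714
  t = 7.0000: CF_t = 2.500000, DF = 0.639292, PV = 1.598231
  t = 8.0000: CF_t = 2.500000, DF = 0.599711, PV = 1.499279
  t = 9.0000: CF_t = 2.500000, DF = 0.562581, PV = 1.406453
  t = 10.0000: CF_t = 102.500000, DF = 0.527750, PV = 54.094339
Price P = sum_t PV_t = 70.663236
Convexity numerator sum_t t*(t + 1/m) * CF_t / (1+y/m)^(m*t + 2):
  t = 1.0000: term = 4.127607
  t = 2.0000: term = 11.616156
  t = 3.0000: term = 21.793914
  t = 4.0000: term = 34.074287
  t = 5.0000: term = 47.946933
  t = 6.0000: term = 62.969705
  t = 7.0000: term = 78.761358
  t = 8.0000: term = 94.994937
  t = 9.0000: term = 111.391811
  t = 10.0000: term = 5236.367205
Convexity = (1/P) * sum = 5704.043914 / 70.663236 = 80.721522


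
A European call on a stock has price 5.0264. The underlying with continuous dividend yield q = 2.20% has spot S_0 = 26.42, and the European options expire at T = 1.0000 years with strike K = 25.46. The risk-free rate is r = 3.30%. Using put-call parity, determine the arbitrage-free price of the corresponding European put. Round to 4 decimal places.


Answer: Put price = 3.8148

Derivation:
Put-call parity: C - P = S_0 * exp(-qT) - K * exp(-rT).
S_0 * exp(-qT) = 26.4200 * 0.97824024 = 25.84510701
K * exp(-rT) = 25.4600 * 0.96753856 = 24.63353173
P = C - S*exp(-qT) + K*exp(-rT)
P = 5.0264 - 25.84510701 + 24.63353173 = 3.8148


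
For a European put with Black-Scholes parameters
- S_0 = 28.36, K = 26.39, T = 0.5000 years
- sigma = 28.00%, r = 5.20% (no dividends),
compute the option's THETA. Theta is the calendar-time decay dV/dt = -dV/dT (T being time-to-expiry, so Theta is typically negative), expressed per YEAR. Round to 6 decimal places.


d1 = 0.5939421753; d2 = 0.3959522766
phi(d1) = 0.3344318400; exp(-qT) = 1.0000000000; exp(-rT) = 0.9743350896
Theta = -S*exp(-qT)*phi(d1)*sigma/(2*sqrt(T)) + r*K*exp(-rT)*N(-d2) - q*S*exp(-qT)*N(-d1)
N(-d1) = 0.2762753946; N(-d2) = 0.3460701174; sqrt(T) = 0.7071067812
Term 1 = -28.3600 * 1.0000000000 * 0.3344318400 * 0.2800 / (2 * 0.7071067812) = -1.8778326171
Term 2 = 0.0520 * 26.3900 * 0.9743350896 * 0.3460701174 = 0.4627167038
Term 3 = 0 (no dividend yield, q = 0)
Theta = -1.8778326171 + (0.4627167038) + (0.0000000000) = -1.415116

Answer: Theta = -1.415116


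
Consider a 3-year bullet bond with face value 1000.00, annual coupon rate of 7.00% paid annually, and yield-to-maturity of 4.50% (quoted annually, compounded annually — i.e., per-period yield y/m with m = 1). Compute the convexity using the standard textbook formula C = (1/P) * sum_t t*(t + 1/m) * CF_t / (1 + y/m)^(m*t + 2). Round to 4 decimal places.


Coupon per period c = face * coupon_rate / m = 70.000000
Periods per year m = 1; per-period yield y/m = 0.045000
Number of cashflows N = 3
Cashflows (t years, CF_t, discount factor 1/(1+y/m)^(m*t), PV):
  t = 1.0000: CF_t = 70.000000, DF = 0.956938, PV = 66.985646
  t = 2.0000: CF_t = 70.000000, DF = 0.915730, PV = 64.101097
  t = 3.0000: CF_t = 1070.000000, DF = 0.876297, PV = 937.637366
Price P = sum_t PV_t = 1068.724109
Convexity numerator sum_t t*(t + 1/m) * CF_t / (1+y/m)^(m*t + 2):
  t = 1.0000: term = 122.681525
  t = 2.0000: term = 352.195764
  t = 3.0000: term = 10303.471437
Convexity = (1/P) * sum = 10778.348726 / 1068.724109 = 10.085249

Answer: Convexity = 10.0852


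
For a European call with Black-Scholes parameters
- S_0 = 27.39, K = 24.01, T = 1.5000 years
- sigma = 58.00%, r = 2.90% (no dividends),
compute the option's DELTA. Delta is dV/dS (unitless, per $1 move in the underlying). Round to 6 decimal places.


d1 = 0.6018249512; d2 = -0.1085270742
phi(d1) = 0.3328593771; exp(-qT) = 1.0000000000; exp(-rT) = 0.9574325541
N(d1) = 0.7263546677
Delta = exp(-qT) * N(d1) = 1.0000000000 * 0.7263546677 = 0.726355

Answer: Delta = 0.726355
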